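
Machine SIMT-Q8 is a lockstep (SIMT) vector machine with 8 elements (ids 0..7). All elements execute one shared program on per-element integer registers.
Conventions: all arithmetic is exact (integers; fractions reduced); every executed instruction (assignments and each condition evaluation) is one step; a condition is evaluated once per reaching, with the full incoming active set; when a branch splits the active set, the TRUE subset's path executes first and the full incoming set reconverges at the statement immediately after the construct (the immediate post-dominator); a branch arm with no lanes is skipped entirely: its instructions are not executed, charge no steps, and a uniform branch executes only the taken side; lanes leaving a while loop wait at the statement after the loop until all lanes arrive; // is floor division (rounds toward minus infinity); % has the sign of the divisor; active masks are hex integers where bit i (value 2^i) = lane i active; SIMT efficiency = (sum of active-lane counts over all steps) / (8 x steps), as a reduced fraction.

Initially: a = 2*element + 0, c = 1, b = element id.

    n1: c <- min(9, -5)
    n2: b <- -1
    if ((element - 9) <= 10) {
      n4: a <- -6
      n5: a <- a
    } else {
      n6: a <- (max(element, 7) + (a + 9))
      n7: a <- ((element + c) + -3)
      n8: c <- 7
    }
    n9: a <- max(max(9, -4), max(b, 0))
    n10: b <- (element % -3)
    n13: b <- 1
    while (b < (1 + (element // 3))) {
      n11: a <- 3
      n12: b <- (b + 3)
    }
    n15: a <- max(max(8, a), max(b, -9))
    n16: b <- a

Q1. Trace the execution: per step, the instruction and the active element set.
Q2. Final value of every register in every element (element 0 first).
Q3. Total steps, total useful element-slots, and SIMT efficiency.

step 0: c <- min(9, -5)              0xff
step 1: b <- -1                      0xff
step 2: eval ((element - 9) <= 10)   0xff
step 3: a <- -6                      0xff
step 4: a <- a                       0xff
step 5: a <- max(max(9, -4), max(b, 0)) 0xff
step 6: b <- (element % -3)          0xff
step 7: b <- 1                       0xff
step 8: eval (b < (1 + (element // 3))) 0xff
step 9: a <- 3                       0xf8
step 10: b <- (b + 3)                 0xf8
step 11: eval (b < (1 + (element // 3))) 0xf8
step 12: a <- max(max(8, a), max(b, -9)) 0xff
step 13: b <- a                       0xff

Answer: 14 steps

a: 9,9,9,8,8,8,8,8
c: -5,-5,-5,-5,-5,-5,-5,-5
b: 9,9,9,8,8,8,8,8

steps = 14; useful = 103; efficiency = 103/112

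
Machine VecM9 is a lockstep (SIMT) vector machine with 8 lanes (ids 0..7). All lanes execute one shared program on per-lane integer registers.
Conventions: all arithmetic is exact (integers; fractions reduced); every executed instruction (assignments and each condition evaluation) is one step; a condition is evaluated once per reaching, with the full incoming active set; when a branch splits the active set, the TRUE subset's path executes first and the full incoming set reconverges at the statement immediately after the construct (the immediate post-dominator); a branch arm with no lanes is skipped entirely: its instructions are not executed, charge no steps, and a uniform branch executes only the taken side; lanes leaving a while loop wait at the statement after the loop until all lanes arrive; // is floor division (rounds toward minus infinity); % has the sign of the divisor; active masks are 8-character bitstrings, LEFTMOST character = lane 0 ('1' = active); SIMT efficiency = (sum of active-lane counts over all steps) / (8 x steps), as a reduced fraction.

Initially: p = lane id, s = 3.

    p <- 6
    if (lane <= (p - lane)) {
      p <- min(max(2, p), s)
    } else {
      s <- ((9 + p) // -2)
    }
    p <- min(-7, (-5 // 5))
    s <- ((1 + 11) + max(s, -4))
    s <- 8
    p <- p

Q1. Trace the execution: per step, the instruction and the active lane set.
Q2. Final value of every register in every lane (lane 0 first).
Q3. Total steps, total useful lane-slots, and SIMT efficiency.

step 0: p <- 6                       11111111
step 1: eval (lane <= (p - lane))    11111111
step 2: p <- min(max(2, p), s)       11110000
step 3: s <- ((9 + p) // -2)         00001111
step 4: p <- min(-7, (-5 // 5))      11111111
step 5: s <- ((1 + 11) + max(s, -4)) 11111111
step 6: s <- 8                       11111111
step 7: p <- p                       11111111

Answer: 8 steps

p: -7,-7,-7,-7,-7,-7,-7,-7
s: 8,8,8,8,8,8,8,8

steps = 8; useful = 56; efficiency = 56/64 = 7/8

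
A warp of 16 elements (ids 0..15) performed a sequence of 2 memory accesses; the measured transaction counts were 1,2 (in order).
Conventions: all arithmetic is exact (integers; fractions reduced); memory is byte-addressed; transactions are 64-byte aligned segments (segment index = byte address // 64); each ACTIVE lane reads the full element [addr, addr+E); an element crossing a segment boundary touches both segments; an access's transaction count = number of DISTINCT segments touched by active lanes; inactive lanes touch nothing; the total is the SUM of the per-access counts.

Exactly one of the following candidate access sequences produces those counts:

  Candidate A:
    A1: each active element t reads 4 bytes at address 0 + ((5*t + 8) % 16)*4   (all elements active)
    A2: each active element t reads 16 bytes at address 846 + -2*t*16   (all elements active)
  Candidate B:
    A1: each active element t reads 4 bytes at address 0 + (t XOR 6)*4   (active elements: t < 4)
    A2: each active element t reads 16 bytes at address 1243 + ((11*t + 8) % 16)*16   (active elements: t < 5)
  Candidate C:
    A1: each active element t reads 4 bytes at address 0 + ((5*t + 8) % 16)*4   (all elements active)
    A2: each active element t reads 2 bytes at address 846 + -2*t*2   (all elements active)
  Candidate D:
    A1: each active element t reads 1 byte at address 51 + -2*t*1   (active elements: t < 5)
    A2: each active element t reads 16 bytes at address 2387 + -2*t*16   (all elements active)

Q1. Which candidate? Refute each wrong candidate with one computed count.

A: A2 gives 9 transactions, not 2
B: A2 gives 4 transactions, not 2
D: A2 gives 9 transactions, not 2
C: all counts match (1,2)

Answer: C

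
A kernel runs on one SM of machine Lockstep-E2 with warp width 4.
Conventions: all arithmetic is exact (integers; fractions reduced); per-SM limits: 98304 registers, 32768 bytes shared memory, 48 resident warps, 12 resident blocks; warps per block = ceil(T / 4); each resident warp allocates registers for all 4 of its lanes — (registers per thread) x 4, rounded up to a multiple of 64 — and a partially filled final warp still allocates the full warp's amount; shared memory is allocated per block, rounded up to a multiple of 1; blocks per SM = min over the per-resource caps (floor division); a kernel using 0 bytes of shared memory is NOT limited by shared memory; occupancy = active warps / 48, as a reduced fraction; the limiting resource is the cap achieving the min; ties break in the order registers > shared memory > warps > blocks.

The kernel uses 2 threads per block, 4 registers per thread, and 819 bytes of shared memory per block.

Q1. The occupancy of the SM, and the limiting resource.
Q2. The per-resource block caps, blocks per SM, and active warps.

Answer: occupancy 1/4, limited by blocks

registers: 1536 blocks
shared memory: 40 blocks
warps: 48 blocks
blocks: 12 blocks

Answer: 12 blocks, 12 active warps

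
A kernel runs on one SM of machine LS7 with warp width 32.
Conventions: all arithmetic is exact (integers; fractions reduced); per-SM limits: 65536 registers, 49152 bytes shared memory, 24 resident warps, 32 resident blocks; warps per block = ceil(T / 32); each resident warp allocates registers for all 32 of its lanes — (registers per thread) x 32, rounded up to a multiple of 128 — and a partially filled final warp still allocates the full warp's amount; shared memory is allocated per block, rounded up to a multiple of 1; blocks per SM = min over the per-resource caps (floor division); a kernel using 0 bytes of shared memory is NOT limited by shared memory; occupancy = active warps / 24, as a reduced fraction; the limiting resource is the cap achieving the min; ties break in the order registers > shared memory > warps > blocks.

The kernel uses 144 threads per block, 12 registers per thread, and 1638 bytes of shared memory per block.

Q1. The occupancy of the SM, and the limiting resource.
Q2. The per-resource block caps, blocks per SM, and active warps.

Answer: occupancy 5/6, limited by warps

registers: 34 blocks
shared memory: 30 blocks
warps: 4 blocks
blocks: 32 blocks

Answer: 4 blocks, 20 active warps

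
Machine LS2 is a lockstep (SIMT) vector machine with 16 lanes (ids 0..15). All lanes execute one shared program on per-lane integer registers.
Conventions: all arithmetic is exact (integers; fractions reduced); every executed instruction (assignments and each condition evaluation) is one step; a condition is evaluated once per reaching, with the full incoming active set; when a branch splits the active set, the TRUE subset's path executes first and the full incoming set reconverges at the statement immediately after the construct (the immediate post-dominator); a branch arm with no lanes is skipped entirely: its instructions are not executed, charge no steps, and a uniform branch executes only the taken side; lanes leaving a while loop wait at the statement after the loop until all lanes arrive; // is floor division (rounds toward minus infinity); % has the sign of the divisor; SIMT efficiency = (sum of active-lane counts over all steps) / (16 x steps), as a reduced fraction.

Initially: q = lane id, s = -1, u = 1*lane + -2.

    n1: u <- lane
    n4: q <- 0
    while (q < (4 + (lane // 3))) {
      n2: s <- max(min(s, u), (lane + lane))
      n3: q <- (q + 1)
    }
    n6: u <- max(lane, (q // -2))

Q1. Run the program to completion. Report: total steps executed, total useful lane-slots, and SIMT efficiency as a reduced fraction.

Answer: 31 steps, 361 useful, 361/496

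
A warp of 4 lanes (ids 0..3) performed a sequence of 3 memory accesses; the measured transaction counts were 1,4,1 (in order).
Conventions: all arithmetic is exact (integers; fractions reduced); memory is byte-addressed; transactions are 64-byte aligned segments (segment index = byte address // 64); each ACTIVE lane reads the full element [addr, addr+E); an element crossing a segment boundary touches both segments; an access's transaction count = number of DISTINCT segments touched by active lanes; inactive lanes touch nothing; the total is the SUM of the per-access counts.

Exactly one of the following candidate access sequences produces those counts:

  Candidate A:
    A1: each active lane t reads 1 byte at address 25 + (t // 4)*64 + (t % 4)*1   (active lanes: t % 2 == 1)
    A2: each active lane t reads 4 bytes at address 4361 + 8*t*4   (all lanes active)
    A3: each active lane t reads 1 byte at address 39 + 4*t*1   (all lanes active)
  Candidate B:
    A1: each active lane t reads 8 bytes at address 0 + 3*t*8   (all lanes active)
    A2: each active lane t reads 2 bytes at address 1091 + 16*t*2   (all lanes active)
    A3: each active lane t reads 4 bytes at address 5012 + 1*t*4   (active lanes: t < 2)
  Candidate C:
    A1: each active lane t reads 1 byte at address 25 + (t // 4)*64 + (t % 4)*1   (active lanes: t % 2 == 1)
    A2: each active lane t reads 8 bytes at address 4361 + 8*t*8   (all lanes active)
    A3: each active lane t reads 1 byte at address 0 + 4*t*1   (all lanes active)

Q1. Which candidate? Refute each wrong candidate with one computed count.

A: A2 gives 2 transactions, not 4
B: A1 gives 2 transactions, not 1
C: all counts match (1,4,1)

Answer: C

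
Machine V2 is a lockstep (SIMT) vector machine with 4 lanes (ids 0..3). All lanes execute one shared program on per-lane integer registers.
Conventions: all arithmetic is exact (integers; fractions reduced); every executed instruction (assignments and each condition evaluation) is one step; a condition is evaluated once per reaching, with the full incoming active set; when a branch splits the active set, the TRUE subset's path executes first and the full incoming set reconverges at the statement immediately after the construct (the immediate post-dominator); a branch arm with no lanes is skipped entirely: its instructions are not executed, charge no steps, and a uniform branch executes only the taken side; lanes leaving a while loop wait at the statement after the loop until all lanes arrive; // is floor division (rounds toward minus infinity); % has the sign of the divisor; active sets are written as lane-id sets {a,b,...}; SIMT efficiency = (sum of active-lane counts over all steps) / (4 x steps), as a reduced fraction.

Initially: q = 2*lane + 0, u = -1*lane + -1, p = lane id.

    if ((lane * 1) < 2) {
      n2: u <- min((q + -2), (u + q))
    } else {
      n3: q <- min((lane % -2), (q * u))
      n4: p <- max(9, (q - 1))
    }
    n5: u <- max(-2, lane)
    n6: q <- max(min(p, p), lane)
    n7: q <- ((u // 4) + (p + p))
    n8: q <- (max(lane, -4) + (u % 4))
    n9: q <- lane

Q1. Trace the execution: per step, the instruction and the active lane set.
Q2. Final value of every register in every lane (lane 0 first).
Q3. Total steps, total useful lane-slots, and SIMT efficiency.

step 0: eval ((lane * 1) < 2)        {0,1,2,3}
step 1: u <- min((q + -2), (u + q))  {0,1}
step 2: q <- min((lane % -2), (q * u)) {2,3}
step 3: p <- max(9, (q - 1))         {2,3}
step 4: u <- max(-2, lane)           {0,1,2,3}
step 5: q <- max(min(p, p), lane)    {0,1,2,3}
step 6: q <- ((u // 4) + (p + p))    {0,1,2,3}
step 7: q <- (max(lane, -4) + (u % 4)) {0,1,2,3}
step 8: q <- lane                    {0,1,2,3}

Answer: 9 steps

q: 0,1,2,3
u: 0,1,2,3
p: 0,1,9,9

steps = 9; useful = 30; efficiency = 30/36 = 5/6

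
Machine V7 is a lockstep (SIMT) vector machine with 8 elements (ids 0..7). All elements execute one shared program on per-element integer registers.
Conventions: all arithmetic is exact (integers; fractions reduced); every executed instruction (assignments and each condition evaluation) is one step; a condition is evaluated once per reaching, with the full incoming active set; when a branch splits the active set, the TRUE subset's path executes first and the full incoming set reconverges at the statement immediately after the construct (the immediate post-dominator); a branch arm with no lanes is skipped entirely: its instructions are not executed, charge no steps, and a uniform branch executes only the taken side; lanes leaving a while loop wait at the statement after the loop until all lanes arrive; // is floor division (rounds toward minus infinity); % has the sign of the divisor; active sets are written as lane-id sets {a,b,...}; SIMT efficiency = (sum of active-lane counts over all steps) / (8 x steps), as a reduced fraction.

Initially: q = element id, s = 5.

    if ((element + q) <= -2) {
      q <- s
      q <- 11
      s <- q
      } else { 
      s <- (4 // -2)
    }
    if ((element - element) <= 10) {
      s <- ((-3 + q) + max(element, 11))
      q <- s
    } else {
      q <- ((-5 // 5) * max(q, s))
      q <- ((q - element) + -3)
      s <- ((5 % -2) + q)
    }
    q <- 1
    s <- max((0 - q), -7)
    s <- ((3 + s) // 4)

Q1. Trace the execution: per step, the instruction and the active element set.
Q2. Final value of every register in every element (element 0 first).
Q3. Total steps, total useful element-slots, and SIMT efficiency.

step 0: eval ((element + q) <= -2)   {0,1,2,3,4,5,6,7}
step 1: s <- (4 // -2)               {0,1,2,3,4,5,6,7}
step 2: eval ((element - element) <= 10) {0,1,2,3,4,5,6,7}
step 3: s <- ((-3 + q) + max(element, 11)) {0,1,2,3,4,5,6,7}
step 4: q <- s                       {0,1,2,3,4,5,6,7}
step 5: q <- 1                       {0,1,2,3,4,5,6,7}
step 6: s <- max((0 - q), -7)        {0,1,2,3,4,5,6,7}
step 7: s <- ((3 + s) // 4)          {0,1,2,3,4,5,6,7}

Answer: 8 steps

q: 1,1,1,1,1,1,1,1
s: 0,0,0,0,0,0,0,0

steps = 8; useful = 64; efficiency = 64/64 = 1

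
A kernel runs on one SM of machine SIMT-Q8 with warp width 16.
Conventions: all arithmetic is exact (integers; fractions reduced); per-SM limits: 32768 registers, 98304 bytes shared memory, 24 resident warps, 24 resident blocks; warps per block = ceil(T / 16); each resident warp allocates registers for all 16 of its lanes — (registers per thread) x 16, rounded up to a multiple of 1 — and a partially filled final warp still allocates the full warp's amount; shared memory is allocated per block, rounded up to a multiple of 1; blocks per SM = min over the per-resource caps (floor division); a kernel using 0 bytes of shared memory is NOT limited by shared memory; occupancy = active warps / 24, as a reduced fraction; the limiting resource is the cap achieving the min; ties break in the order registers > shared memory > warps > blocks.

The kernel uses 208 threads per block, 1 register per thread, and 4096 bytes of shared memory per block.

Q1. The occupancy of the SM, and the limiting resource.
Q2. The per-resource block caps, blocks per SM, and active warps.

Answer: occupancy 13/24, limited by warps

registers: 157 blocks
shared memory: 24 blocks
warps: 1 block
blocks: 24 blocks

Answer: 1 block, 13 active warps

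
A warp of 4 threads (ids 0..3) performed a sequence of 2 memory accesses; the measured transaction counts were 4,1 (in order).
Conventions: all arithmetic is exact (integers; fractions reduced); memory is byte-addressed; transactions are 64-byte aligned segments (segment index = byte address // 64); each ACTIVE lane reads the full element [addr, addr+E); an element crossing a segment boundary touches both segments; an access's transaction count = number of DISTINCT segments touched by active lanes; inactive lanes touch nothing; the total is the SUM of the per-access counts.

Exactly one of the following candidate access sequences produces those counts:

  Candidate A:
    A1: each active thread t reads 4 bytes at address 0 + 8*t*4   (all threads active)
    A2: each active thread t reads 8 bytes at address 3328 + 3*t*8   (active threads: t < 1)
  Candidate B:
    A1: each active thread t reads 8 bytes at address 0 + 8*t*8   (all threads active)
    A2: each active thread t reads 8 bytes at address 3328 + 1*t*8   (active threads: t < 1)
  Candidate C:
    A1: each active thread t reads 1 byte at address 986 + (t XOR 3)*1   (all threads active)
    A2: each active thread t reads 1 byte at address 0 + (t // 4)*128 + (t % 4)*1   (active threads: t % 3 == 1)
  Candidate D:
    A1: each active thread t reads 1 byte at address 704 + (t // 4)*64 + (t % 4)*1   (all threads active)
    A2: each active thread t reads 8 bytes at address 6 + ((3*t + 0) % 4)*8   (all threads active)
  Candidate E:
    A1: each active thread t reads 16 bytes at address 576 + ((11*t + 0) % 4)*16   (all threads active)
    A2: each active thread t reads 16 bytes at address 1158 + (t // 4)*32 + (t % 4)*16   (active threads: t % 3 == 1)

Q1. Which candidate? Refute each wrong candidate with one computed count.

A: A1 gives 2 transactions, not 4
C: A1 gives 1 transaction, not 4
D: A1 gives 1 transaction, not 4
E: A1 gives 1 transaction, not 4
B: all counts match (4,1)

Answer: B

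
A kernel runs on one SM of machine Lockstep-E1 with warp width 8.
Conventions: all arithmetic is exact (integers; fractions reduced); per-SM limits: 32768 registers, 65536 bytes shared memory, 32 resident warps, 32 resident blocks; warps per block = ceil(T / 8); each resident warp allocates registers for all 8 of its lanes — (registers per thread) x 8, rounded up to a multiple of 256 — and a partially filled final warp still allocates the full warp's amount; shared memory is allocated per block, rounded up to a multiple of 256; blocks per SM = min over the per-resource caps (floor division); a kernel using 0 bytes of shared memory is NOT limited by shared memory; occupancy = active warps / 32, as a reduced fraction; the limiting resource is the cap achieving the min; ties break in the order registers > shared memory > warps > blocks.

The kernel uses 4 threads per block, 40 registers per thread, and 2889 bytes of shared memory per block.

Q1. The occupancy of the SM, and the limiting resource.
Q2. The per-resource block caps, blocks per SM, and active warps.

Answer: occupancy 21/32, limited by shared memory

registers: 64 blocks
shared memory: 21 blocks
warps: 32 blocks
blocks: 32 blocks

Answer: 21 blocks, 21 active warps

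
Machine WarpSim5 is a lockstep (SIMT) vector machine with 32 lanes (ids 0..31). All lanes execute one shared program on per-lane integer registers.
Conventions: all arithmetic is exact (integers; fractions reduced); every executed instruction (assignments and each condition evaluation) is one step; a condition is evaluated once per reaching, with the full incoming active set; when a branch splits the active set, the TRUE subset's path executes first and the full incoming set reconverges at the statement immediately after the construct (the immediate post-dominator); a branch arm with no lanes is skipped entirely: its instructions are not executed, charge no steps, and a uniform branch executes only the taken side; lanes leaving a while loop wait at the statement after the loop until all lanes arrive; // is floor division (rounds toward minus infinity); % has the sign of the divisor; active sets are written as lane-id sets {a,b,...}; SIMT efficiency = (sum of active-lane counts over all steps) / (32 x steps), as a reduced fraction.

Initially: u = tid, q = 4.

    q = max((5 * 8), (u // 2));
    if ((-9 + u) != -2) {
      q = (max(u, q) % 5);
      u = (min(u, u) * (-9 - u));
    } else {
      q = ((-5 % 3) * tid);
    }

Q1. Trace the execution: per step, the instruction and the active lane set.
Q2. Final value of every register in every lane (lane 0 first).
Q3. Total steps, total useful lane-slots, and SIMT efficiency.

step 0: q <- max((5 * 8), (u // 2))  {0,1,2,3,4,5,6,7,8,9,10,11,12,13,14,15,16,17,18,19,20,21,22,23,24,25,26,27,28,29,30,31}
step 1: eval ((-9 + u) != -2)        {0,1,2,3,4,5,6,7,8,9,10,11,12,13,14,15,16,17,18,19,20,21,22,23,24,25,26,27,28,29,30,31}
step 2: q <- (max(u, q) % 5)         {0,1,2,3,4,5,6,8,9,10,11,12,13,14,15,16,17,18,19,20,21,22,23,24,25,26,27,28,29,30,31}
step 3: u <- (min(u, u) * (-9 - u))  {0,1,2,3,4,5,6,8,9,10,11,12,13,14,15,16,17,18,19,20,21,22,23,24,25,26,27,28,29,30,31}
step 4: q <- ((-5 % 3) * tid)        {7}

Answer: 5 steps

u: 0,-10,-22,-36,-52,-70,-90,7,-136,-162,-190,-220,-252,-286,-322,-360,-400,-442,-486,-532,-580,-630,-682,-736,-792,-850,-910,-972,-1036,-1102,-1170,-1240
q: 0,0,0,0,0,0,0,7,0,0,0,0,0,0,0,0,0,0,0,0,0,0,0,0,0,0,0,0,0,0,0,0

steps = 5; useful = 127; efficiency = 127/160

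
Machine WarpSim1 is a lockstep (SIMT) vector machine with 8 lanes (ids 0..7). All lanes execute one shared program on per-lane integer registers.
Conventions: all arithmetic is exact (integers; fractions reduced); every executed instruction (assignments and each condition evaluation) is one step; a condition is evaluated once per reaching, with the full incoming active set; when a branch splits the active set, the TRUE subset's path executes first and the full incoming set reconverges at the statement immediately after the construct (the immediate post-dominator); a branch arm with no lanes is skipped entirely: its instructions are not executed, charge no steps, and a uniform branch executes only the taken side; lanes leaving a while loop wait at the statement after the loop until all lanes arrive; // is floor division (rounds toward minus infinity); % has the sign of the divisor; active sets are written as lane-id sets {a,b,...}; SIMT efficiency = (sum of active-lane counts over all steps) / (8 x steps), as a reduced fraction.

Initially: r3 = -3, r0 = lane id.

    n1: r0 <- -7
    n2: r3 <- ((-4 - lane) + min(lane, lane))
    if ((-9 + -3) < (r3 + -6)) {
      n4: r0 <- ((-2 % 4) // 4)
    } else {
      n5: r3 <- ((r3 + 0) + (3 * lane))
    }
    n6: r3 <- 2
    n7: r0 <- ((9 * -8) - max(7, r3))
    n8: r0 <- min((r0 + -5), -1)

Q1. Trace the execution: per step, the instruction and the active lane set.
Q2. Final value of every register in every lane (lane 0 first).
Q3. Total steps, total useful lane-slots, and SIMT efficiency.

step 0: r0 <- -7                     {0,1,2,3,4,5,6,7}
step 1: r3 <- ((-4 - lane) + min(lane, lane)) {0,1,2,3,4,5,6,7}
step 2: eval ((-9 + -3) < (r3 + -6)) {0,1,2,3,4,5,6,7}
step 3: r0 <- ((-2 % 4) // 4)        {0,1,2,3,4,5,6,7}
step 4: r3 <- 2                      {0,1,2,3,4,5,6,7}
step 5: r0 <- ((9 * -8) - max(7, r3)) {0,1,2,3,4,5,6,7}
step 6: r0 <- min((r0 + -5), -1)     {0,1,2,3,4,5,6,7}

Answer: 7 steps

r3: 2,2,2,2,2,2,2,2
r0: -84,-84,-84,-84,-84,-84,-84,-84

steps = 7; useful = 56; efficiency = 56/56 = 1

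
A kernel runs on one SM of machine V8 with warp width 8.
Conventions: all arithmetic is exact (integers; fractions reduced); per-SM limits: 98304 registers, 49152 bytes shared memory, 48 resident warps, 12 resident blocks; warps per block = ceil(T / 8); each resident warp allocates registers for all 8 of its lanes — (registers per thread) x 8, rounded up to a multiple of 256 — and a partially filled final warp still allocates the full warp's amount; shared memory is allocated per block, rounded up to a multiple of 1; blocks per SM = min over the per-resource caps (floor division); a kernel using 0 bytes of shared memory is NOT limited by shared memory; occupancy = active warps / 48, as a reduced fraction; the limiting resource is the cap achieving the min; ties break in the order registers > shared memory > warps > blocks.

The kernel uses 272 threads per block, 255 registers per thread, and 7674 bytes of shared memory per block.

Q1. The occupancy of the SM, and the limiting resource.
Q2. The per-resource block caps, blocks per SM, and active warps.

Answer: occupancy 17/24, limited by registers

registers: 1 block
shared memory: 6 blocks
warps: 1 block
blocks: 12 blocks

Answer: 1 block, 34 active warps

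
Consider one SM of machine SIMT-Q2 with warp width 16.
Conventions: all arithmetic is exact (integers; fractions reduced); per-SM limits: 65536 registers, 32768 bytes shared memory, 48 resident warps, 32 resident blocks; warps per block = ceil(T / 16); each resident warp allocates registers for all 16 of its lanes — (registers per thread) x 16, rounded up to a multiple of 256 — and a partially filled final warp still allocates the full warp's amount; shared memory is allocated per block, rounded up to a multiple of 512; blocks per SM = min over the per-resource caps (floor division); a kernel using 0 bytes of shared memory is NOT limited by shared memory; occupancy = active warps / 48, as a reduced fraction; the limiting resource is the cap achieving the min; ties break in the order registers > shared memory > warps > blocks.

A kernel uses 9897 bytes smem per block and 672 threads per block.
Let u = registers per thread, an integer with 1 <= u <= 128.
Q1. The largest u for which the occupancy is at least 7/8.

Answer: u = 96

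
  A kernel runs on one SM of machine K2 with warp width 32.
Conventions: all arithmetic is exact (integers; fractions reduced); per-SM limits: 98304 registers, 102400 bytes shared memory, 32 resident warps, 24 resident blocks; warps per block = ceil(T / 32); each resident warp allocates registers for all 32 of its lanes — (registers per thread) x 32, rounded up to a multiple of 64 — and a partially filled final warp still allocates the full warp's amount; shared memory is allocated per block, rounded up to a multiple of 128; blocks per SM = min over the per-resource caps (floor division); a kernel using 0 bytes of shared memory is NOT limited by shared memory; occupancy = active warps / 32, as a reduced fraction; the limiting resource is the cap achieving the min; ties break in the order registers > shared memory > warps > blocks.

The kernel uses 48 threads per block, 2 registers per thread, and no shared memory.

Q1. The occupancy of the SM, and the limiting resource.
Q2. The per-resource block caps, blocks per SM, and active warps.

Answer: occupancy 1, limited by warps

registers: 768 blocks
shared memory: no limit (kernel uses none)
warps: 16 blocks
blocks: 24 blocks

Answer: 16 blocks, 32 active warps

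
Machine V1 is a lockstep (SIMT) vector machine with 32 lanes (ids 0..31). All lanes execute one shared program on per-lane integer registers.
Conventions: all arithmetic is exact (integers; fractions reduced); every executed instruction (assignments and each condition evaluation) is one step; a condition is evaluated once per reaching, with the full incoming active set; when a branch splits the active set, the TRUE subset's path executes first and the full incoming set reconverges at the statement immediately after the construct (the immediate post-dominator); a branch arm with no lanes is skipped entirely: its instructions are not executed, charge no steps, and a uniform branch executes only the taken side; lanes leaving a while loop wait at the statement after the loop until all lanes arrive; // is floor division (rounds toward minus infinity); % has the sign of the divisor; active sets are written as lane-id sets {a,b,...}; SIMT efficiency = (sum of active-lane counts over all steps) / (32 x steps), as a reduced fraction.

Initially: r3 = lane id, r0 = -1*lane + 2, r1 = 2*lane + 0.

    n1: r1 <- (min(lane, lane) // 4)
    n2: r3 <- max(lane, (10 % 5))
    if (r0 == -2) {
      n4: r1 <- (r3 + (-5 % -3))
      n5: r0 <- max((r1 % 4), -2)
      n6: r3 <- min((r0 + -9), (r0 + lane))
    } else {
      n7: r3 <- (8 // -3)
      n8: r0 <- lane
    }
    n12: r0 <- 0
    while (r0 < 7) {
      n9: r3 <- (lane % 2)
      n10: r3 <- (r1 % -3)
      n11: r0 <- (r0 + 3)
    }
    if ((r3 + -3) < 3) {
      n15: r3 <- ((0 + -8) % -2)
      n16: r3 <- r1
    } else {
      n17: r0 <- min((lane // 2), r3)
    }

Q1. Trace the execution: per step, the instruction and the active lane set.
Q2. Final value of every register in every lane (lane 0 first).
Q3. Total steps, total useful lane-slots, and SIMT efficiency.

step 0: r1 <- (min(lane, lane) // 4) {0,1,2,3,4,5,6,7,8,9,10,11,12,13,14,15,16,17,18,19,20,21,22,23,24,25,26,27,28,29,30,31}
step 1: r3 <- max(lane, (10 % 5))    {0,1,2,3,4,5,6,7,8,9,10,11,12,13,14,15,16,17,18,19,20,21,22,23,24,25,26,27,28,29,30,31}
step 2: eval (r0 == -2)              {0,1,2,3,4,5,6,7,8,9,10,11,12,13,14,15,16,17,18,19,20,21,22,23,24,25,26,27,28,29,30,31}
step 3: r1 <- (r3 + (-5 % -3))       {4}
step 4: r0 <- max((r1 % 4), -2)      {4}
step 5: r3 <- min((r0 + -9), (r0 + lane)) {4}
step 6: r3 <- (8 // -3)              {0,1,2,3,5,6,7,8,9,10,11,12,13,14,15,16,17,18,19,20,21,22,23,24,25,26,27,28,29,30,31}
step 7: r0 <- lane                   {0,1,2,3,5,6,7,8,9,10,11,12,13,14,15,16,17,18,19,20,21,22,23,24,25,26,27,28,29,30,31}
step 8: r0 <- 0                      {0,1,2,3,4,5,6,7,8,9,10,11,12,13,14,15,16,17,18,19,20,21,22,23,24,25,26,27,28,29,30,31}
step 9: eval (r0 < 7)                {0,1,2,3,4,5,6,7,8,9,10,11,12,13,14,15,16,17,18,19,20,21,22,23,24,25,26,27,28,29,30,31}
step 10: r3 <- (lane % 2)             {0,1,2,3,4,5,6,7,8,9,10,11,12,13,14,15,16,17,18,19,20,21,22,23,24,25,26,27,28,29,30,31}
step 11: r3 <- (r1 % -3)              {0,1,2,3,4,5,6,7,8,9,10,11,12,13,14,15,16,17,18,19,20,21,22,23,24,25,26,27,28,29,30,31}
step 12: r0 <- (r0 + 3)               {0,1,2,3,4,5,6,7,8,9,10,11,12,13,14,15,16,17,18,19,20,21,22,23,24,25,26,27,28,29,30,31}
step 13: eval (r0 < 7)                {0,1,2,3,4,5,6,7,8,9,10,11,12,13,14,15,16,17,18,19,20,21,22,23,24,25,26,27,28,29,30,31}
step 14: r3 <- (lane % 2)             {0,1,2,3,4,5,6,7,8,9,10,11,12,13,14,15,16,17,18,19,20,21,22,23,24,25,26,27,28,29,30,31}
step 15: r3 <- (r1 % -3)              {0,1,2,3,4,5,6,7,8,9,10,11,12,13,14,15,16,17,18,19,20,21,22,23,24,25,26,27,28,29,30,31}
step 16: r0 <- (r0 + 3)               {0,1,2,3,4,5,6,7,8,9,10,11,12,13,14,15,16,17,18,19,20,21,22,23,24,25,26,27,28,29,30,31}
step 17: eval (r0 < 7)                {0,1,2,3,4,5,6,7,8,9,10,11,12,13,14,15,16,17,18,19,20,21,22,23,24,25,26,27,28,29,30,31}
step 18: r3 <- (lane % 2)             {0,1,2,3,4,5,6,7,8,9,10,11,12,13,14,15,16,17,18,19,20,21,22,23,24,25,26,27,28,29,30,31}
step 19: r3 <- (r1 % -3)              {0,1,2,3,4,5,6,7,8,9,10,11,12,13,14,15,16,17,18,19,20,21,22,23,24,25,26,27,28,29,30,31}
step 20: r0 <- (r0 + 3)               {0,1,2,3,4,5,6,7,8,9,10,11,12,13,14,15,16,17,18,19,20,21,22,23,24,25,26,27,28,29,30,31}
step 21: eval (r0 < 7)                {0,1,2,3,4,5,6,7,8,9,10,11,12,13,14,15,16,17,18,19,20,21,22,23,24,25,26,27,28,29,30,31}
step 22: eval ((r3 + -3) < 3)         {0,1,2,3,4,5,6,7,8,9,10,11,12,13,14,15,16,17,18,19,20,21,22,23,24,25,26,27,28,29,30,31}
step 23: r3 <- ((0 + -8) % -2)        {0,1,2,3,4,5,6,7,8,9,10,11,12,13,14,15,16,17,18,19,20,21,22,23,24,25,26,27,28,29,30,31}
step 24: r3 <- r1                     {0,1,2,3,4,5,6,7,8,9,10,11,12,13,14,15,16,17,18,19,20,21,22,23,24,25,26,27,28,29,30,31}

Answer: 25 steps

r3: 0,0,0,0,2,1,1,1,2,2,2,2,3,3,3,3,4,4,4,4,5,5,5,5,6,6,6,6,7,7,7,7
r0: 9,9,9,9,9,9,9,9,9,9,9,9,9,9,9,9,9,9,9,9,9,9,9,9,9,9,9,9,9,9,9,9
r1: 0,0,0,0,2,1,1,1,2,2,2,2,3,3,3,3,4,4,4,4,5,5,5,5,6,6,6,6,7,7,7,7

steps = 25; useful = 705; efficiency = 705/800 = 141/160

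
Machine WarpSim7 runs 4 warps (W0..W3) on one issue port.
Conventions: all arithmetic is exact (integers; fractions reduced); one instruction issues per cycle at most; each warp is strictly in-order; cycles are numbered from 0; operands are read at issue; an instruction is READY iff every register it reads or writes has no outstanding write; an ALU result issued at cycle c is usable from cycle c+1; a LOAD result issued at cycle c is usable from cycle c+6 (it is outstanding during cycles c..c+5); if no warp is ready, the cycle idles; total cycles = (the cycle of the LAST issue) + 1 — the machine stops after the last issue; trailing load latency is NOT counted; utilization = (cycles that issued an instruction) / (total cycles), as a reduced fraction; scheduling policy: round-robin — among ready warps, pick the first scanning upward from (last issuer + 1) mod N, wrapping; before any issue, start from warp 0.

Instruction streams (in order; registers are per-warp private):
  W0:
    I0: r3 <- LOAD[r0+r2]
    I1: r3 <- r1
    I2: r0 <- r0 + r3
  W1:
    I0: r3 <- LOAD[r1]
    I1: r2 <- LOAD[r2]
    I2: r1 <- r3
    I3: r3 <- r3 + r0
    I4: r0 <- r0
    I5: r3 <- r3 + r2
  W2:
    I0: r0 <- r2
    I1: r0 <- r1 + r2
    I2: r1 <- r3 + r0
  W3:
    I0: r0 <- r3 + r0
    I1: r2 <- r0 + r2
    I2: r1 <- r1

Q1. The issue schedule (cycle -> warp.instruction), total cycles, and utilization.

cycle 0: W0.I0
cycle 1: W1.I0
cycle 2: W2.I0
cycle 3: W3.I0
cycle 4: W1.I1
cycle 5: W2.I1
cycle 6: W3.I1
cycle 7: W0.I1
cycle 8: W1.I2
cycle 9: W2.I2
cycle 10: W3.I2
cycle 11: W0.I2
cycle 12: W1.I3
cycle 13: W1.I4
cycle 14: W1.I5

Answer: 15 cycles, utilization 1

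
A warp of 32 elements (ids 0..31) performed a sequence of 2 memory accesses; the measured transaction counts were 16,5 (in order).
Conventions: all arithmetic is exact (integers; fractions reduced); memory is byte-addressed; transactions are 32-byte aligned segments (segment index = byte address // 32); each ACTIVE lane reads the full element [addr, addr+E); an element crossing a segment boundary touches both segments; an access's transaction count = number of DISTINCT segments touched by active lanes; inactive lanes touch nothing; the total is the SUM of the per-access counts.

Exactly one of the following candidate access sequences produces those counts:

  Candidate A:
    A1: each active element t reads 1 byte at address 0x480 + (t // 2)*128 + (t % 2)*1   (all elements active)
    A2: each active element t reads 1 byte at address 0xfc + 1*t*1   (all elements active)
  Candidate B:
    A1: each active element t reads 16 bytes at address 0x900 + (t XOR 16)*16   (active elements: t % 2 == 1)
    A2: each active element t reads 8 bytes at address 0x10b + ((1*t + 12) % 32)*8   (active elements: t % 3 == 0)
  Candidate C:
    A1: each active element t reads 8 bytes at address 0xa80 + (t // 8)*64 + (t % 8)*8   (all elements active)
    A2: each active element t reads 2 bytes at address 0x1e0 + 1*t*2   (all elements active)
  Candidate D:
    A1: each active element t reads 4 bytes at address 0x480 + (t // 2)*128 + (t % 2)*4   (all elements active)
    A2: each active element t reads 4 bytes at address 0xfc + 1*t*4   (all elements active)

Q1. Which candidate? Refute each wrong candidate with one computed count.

A: A2 gives 2 transactions, not 5
B: A2 gives 9 transactions, not 5
C: A1 gives 8 transactions, not 16
D: all counts match (16,5)

Answer: D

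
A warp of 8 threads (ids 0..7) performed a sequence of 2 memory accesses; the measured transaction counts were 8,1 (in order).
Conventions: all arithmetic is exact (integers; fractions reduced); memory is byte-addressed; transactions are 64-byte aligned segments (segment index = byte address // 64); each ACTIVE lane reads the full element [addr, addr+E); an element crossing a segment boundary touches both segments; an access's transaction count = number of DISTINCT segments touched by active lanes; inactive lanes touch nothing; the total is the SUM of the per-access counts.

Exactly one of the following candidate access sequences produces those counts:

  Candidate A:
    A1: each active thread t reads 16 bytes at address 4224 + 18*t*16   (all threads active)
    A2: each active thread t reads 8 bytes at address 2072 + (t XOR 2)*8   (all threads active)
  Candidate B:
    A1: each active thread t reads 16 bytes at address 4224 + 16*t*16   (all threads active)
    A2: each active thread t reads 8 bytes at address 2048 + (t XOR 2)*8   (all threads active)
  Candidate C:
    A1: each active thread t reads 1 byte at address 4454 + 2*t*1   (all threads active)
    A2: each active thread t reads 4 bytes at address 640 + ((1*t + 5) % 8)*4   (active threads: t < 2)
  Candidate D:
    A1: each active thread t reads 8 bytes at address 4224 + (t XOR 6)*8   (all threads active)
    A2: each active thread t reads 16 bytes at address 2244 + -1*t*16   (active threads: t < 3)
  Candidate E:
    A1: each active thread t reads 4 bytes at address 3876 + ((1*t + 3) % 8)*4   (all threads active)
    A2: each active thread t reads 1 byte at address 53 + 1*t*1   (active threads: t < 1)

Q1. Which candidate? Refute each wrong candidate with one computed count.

A: A2 gives 2 transactions, not 1
C: A1 gives 1 transaction, not 8
D: A1 gives 1 transaction, not 8
E: A1 gives 2 transactions, not 8
B: all counts match (8,1)

Answer: B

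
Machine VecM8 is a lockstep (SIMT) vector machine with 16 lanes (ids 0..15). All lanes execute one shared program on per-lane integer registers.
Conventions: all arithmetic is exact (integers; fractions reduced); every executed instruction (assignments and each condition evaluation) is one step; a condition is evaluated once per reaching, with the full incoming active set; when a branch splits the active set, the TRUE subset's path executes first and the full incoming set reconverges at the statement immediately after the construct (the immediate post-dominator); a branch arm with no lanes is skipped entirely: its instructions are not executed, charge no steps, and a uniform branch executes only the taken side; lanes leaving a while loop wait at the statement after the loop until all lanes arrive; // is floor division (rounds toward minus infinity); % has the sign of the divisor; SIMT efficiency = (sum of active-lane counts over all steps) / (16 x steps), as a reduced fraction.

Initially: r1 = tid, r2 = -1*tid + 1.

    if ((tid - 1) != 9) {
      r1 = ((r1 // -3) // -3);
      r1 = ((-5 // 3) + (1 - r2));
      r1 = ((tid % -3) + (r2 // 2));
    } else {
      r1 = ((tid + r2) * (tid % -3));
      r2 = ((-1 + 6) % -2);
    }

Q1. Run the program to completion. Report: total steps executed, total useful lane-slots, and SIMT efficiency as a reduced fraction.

Answer: 6 steps, 63 useful, 21/32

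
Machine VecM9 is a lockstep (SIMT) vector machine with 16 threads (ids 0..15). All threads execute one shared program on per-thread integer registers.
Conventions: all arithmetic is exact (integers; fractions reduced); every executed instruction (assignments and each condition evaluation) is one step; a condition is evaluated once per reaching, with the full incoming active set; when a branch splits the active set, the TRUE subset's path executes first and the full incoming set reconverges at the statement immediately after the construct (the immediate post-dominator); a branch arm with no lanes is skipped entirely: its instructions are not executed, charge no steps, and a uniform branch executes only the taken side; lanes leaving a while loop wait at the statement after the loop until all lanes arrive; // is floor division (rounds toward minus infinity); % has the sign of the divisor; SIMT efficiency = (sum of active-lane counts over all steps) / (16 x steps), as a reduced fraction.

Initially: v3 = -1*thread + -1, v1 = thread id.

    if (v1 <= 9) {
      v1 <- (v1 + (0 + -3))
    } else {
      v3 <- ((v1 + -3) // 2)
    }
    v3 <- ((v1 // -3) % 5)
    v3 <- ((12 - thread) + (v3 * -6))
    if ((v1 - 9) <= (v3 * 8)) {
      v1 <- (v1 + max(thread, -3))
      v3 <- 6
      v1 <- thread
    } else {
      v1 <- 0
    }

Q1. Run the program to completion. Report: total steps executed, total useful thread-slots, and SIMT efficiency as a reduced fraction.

Answer: 10 steps, 104 useful, 13/20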